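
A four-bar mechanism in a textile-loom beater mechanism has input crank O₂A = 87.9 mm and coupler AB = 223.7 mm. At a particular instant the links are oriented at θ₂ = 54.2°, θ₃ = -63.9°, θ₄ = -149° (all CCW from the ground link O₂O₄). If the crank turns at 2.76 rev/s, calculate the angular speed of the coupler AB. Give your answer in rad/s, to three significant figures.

2.69

ω₂ = 17.34 rad/s (from 2.76 rev/s).
Differentiating the loop-closure r₂e^{iθ₂}+r₃e^{iθ₃}=r₁+r₄e^{iθ₄} gives r₂ω₂e^{iθ₂}+r₃ω₃e^{iθ₃}=r₄ω₄e^{iθ₄}.
Eliminating the other unknown: ω₃ = r₂ω₂ sin(θ₄−θ₂) / [r₃ sin(θ₃−θ₄)].
Numerator sine = +0.39394; denominator sine = +0.99635.
Result = 0.0879·17.34·(+0.39394) / (0.2237·(+0.99635)) = +2.6942 rad/s; magnitude 2.6942 rad/s.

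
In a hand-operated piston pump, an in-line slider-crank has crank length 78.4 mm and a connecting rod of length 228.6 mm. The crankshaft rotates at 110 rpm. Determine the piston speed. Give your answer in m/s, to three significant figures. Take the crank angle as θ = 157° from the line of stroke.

0.240

ω = 2π·110/60 = 11.52 rad/s
For an in-line slider-crank, x = r cosθ + √(L² − r² sin²θ), so v = −rω sinθ·[1 + r cosθ/√(L² − r² sin²θ)].
With r = 0.0784 m, L = 0.2286 m, θ = 157°: √(L² − r² sin²θ) = 0.22654 m.
v = −0.0784·11.52·0.39073·[1 + 0.0784·-0.92050/0.22654] = -0.24046 m/s.
|v| = 0.24046 m/s.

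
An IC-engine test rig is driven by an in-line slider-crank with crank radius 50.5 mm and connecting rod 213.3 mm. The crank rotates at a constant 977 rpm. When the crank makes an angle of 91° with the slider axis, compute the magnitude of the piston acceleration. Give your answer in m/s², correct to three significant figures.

ω = 2π·977/60 = 102.3 rad/s
x(θ) = r cosθ + √(L² − r² sin²θ); with ω constant, a = ω²·d²x/dθ².
d²x/dθ² = −r cosθ − r²(cos2θ)/√u − r⁴ sin²2θ/(4u^{3/2}),  u = L² − r² sin²θ = 0.0429474 m².
Substituting r = 0.0505 m, L = 0.2133 m, θ = 91°: d²x/dθ² = +0.01318 m.
a = ω²·d²x/dθ² = (102.3)²·(+0.01318) = +137.96 m/s²;  |a| = 137.96 m/s².

138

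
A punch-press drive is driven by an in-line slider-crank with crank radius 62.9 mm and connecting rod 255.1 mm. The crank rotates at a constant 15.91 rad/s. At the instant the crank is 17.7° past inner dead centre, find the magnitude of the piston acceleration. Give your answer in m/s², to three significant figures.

18.4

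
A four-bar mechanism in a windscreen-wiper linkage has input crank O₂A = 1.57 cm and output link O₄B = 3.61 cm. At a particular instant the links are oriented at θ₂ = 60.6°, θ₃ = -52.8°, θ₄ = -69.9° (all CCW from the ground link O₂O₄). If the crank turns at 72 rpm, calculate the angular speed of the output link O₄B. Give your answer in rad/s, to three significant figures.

10.2

ω₂ = 7.54 rad/s (from 72 rpm).
Differentiating the loop-closure r₂e^{iθ₂}+r₃e^{iθ₃}=r₁+r₄e^{iθ₄} gives r₂ω₂e^{iθ₂}+r₃ω₃e^{iθ₃}=r₄ω₄e^{iθ₄}.
Eliminating the other unknown: ω₄ = r₂ω₂ sin(θ₂−θ₃) / [r₄ sin(θ₄−θ₃)].
Numerator sine = +0.91775; denominator sine = -0.29404.
Result = 0.0157·7.54·(+0.91775) / (0.0361·(-0.29404)) = -10.235 rad/s; magnitude 10.235 rad/s.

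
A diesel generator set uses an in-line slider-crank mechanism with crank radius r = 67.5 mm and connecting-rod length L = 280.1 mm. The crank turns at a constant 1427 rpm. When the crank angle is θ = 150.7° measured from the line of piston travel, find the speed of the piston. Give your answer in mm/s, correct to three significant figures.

3890

ω = 2π·1427/60 = 149.4 rad/s
For an in-line slider-crank, x = r cosθ + √(L² − r² sin²θ), so v = −rω sinθ·[1 + r cosθ/√(L² − r² sin²θ)].
With r = 0.0675 m, L = 0.2801 m, θ = 150.7°: √(L² − r² sin²θ) = 0.27815 m.
v = −0.0675·149.4·0.48938·[1 + 0.0675·-0.87207/0.27815] = -3.8916 m/s.
|v| = 3.8916 m/s = 3891.6 mm/s.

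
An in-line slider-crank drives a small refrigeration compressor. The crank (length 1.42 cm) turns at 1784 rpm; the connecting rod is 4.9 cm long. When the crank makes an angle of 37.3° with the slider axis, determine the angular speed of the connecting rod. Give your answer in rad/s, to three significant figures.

ω = 186.8 rad/s (converted from 1784 rpm).
The rod makes angle φ with the slider axis where L sinφ = r sinθ; differentiating, L cosφ·φ̇ = r ω cosθ.
L cosφ = √(L² − r² sin²θ) = 0.048239 m.
|ω_rod| = r ω |cosθ| / √(L² − r² sin²θ) = 0.0142·186.8·0.79547/0.048239 = 43.747 rad/s.

43.7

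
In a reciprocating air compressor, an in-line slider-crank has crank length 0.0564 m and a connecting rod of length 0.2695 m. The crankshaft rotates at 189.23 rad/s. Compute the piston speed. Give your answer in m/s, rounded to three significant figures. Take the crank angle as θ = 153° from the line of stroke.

3.94

ω = 189.2 rad/s
For an in-line slider-crank, x = r cosθ + √(L² − r² sin²θ), so v = −rω sinθ·[1 + r cosθ/√(L² − r² sin²θ)].
With r = 0.0564 m, L = 0.2695 m, θ = 153°: √(L² − r² sin²θ) = 0.26828 m.
v = −0.0564·189.2·0.45399·[1 + 0.0564·-0.89101/0.26828] = -3.9377 m/s.
|v| = 3.9377 m/s.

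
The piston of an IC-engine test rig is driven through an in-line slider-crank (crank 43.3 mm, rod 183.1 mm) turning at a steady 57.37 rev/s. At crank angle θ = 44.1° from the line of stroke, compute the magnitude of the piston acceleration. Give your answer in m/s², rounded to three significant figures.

ω = 2π·57.4 = 360.5 rad/s
x(θ) = r cosθ + √(L² − r² sin²θ); with ω constant, a = ω²·d²x/dθ².
d²x/dθ² = −r cosθ − r²(cos2θ)/√u − r⁴ sin²2θ/(4u^{3/2}),  u = L² − r² sin²θ = 0.0326176 m².
Substituting r = 0.0433 m, L = 0.1831 m, θ = 44.1°: d²x/dθ² = -0.03157 m.
a = ω²·d²x/dθ² = (360.5)²·(-0.03157) = -4102.1 m/s²;  |a| = 4102.1 m/s².

4100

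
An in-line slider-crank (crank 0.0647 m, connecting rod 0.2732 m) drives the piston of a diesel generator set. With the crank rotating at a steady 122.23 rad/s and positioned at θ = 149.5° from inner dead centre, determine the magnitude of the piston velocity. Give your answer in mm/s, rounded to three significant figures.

3190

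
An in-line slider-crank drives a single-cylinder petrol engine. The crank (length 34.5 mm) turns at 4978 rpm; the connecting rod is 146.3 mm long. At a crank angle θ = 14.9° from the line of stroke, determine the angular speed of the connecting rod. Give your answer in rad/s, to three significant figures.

119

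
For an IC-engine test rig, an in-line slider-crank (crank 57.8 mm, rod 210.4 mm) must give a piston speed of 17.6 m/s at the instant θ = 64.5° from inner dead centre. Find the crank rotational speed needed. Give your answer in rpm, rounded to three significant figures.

For an in-line slider-crank, |v_piston| = rω|sinθ|·[1 + r cosθ/√(L² − r² sin²θ)].
With r = 0.0578 m, L = 0.2104 m, θ = 64.5°: the bracketed kinematic factor |dx/dθ| = 0.058538 m.
ω = v/|dx/dθ| = 17.6/0.058538 = 300.66 rad/s.
N = 60ω/(2π) = 2871.1 rpm.

2870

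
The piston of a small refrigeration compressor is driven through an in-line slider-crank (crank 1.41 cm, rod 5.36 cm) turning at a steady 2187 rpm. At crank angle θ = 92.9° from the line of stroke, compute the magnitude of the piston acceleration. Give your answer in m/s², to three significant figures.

238

ω = 2π·2187/60 = 229 rad/s
x(θ) = r cosθ + √(L² − r² sin²θ); with ω constant, a = ω²·d²x/dθ².
d²x/dθ² = −r cosθ − r²(cos2θ)/√u − r⁴ sin²2θ/(4u^{3/2}),  u = L² − r² sin²θ = 0.00267466 m².
Substituting r = 0.0141 m, L = 0.0536 m, θ = 92.9°: d²x/dθ² = +0.0045371 m.
a = ω²·d²x/dθ² = (229)²·(+0.0045371) = +237.98 m/s²;  |a| = 237.98 m/s².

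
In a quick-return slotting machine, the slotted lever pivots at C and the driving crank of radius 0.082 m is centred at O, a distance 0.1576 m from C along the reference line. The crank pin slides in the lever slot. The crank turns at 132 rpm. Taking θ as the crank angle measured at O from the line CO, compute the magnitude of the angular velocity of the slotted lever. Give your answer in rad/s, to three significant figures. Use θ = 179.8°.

15.0

ω = 13.82 rad/s (from 132 rpm).
Crank pin A relative to C: A = (d + r cosθ, r sinθ); lever angle φ = atan2(r sinθ, d + r cosθ).
Differentiating tanφ: φ̇ = rω(d cosθ + r)/(d² + r² + 2dr cosθ).
d² + r² + 2dr cosθ = |CA|² = 0.00571552 m²;  d cosθ + r = -0.075599 m.
|ω_lever| = |0.082·13.82·-0.075599| / 0.00571552 = 14.993 rad/s.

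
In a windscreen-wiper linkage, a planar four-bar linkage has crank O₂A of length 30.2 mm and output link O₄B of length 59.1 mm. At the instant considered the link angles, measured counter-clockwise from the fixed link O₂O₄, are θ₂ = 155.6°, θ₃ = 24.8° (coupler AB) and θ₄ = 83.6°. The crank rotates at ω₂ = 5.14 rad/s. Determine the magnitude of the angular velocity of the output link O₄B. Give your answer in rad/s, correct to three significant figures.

ω₂ = 5.14 rad/s
Differentiating the loop-closure r₂e^{iθ₂}+r₃e^{iθ₃}=r₁+r₄e^{iθ₄} gives r₂ω₂e^{iθ₂}+r₃ω₃e^{iθ₃}=r₄ω₄e^{iθ₄}.
Eliminating the other unknown: ω₄ = r₂ω₂ sin(θ₂−θ₃) / [r₄ sin(θ₄−θ₃)].
Numerator sine = +0.75700; denominator sine = +0.85536.
Result = 0.0302·5.14·(+0.75700) / (0.0591·(+0.85536)) = +2.3245 rad/s; magnitude 2.3245 rad/s.

2.32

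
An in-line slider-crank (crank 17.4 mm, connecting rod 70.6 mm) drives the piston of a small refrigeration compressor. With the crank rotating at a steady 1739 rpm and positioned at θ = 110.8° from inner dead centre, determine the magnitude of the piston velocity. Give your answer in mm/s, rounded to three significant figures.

ω = 2π·1739/60 = 182.1 rad/s
For an in-line slider-crank, x = r cosθ + √(L² − r² sin²θ), so v = −rω sinθ·[1 + r cosθ/√(L² − r² sin²θ)].
With r = 0.0174 m, L = 0.0706 m, θ = 110.8°: √(L² − r² sin²θ) = 0.068701 m.
v = −0.0174·182.1·0.93483·[1 + 0.0174·-0.35511/0.068701] = -2.6957 m/s.
|v| = 2.6957 m/s = 2695.7 mm/s.

2700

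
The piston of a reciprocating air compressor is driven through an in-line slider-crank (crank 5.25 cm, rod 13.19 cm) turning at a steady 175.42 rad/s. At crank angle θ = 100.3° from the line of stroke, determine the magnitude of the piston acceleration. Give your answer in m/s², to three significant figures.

ω = 175.4 rad/s
x(θ) = r cosθ + √(L² − r² sin²θ); with ω constant, a = ω²·d²x/dθ².
d²x/dθ² = −r cosθ − r²(cos2θ)/√u − r⁴ sin²2θ/(4u^{3/2}),  u = L² − r² sin²θ = 0.0147295 m².
Substituting r = 0.0525 m, L = 0.1319 m, θ = 100.3°: d²x/dθ² = +0.030514 m.
a = ω²·d²x/dθ² = (175.4)²·(+0.030514) = +938.98 m/s²;  |a| = 938.98 m/s².

939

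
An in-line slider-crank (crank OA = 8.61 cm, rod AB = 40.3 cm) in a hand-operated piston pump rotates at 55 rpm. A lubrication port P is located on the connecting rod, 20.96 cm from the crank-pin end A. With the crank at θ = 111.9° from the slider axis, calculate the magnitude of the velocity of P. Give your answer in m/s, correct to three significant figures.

ω = 5.76 rad/s.  Crank-pin speed |V_A| = rω = 0.4959 m/s, perpendicular to OA.
Rod angle: sinφ = −(r/L) sinθ ⇒ φ = -11.433°; ω_rod = −rω cosθ/√(L²−r²sin²θ) = +0.46826 rad/s.
V_P = V_A + ω_rod × AP, with AP = 0.2096 m along the rod.
Components: V_Px = −rω sinθ − a·ω_rod·sinφ = -0.44066 m/s;  V_Py = rω cosθ + a·ω_rod·cosφ = -0.088765 m/s.
|V_P| = √(V_Px² + V_Py²) = 0.44951 m/s.

0.450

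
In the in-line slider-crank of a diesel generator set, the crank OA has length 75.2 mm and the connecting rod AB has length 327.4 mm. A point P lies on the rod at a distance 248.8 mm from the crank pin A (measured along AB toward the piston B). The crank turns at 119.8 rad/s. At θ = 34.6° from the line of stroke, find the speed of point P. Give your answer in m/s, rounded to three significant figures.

6.12

ω = 119.8 rad/s.  Crank-pin speed |V_A| = rω = 9.009 m/s, perpendicular to OA.
Rod angle: sinφ = −(r/L) sinθ ⇒ φ = -7.494°; ω_rod = −rω cosθ/√(L²−r²sin²θ) = -22.845 rad/s.
V_P = V_A + ω_rod × AP, with AP = 0.2488 m along the rod.
Components: V_Px = −rω sinθ − a·ω_rod·sinφ = -5.857 m/s;  V_Py = rω cosθ + a·ω_rod·cosφ = +1.7803 m/s.
|V_P| = √(V_Px² + V_Py²) = 6.1216 m/s.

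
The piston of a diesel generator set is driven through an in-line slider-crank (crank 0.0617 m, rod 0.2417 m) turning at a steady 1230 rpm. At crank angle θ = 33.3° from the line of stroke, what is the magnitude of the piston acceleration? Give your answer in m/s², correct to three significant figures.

964

ω = 2π·1230/60 = 128.8 rad/s
x(θ) = r cosθ + √(L² − r² sin²θ); with ω constant, a = ω²·d²x/dθ².
d²x/dθ² = −r cosθ − r²(cos2θ)/√u − r⁴ sin²2θ/(4u^{3/2}),  u = L² − r² sin²θ = 0.0572714 m².
Substituting r = 0.0617 m, L = 0.2417 m, θ = 33.3°: d²x/dθ² = -0.05811 m.
a = ω²·d²x/dθ² = (128.8)²·(-0.05811) = -964.08 m/s²;  |a| = 964.08 m/s².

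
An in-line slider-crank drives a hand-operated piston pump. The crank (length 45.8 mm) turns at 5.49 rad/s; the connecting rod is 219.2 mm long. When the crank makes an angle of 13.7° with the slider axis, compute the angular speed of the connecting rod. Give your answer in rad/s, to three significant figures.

ω = 5.49 rad/s
The rod makes angle φ with the slider axis where L sinφ = r sinθ; differentiating, L cosφ·φ̇ = r ω cosθ.
L cosφ = √(L² − r² sin²θ) = 0.21893 m.
|ω_rod| = r ω |cosθ| / √(L² − r² sin²θ) = 0.0458·5.49·0.97155/0.21893 = 1.1158 rad/s.

1.12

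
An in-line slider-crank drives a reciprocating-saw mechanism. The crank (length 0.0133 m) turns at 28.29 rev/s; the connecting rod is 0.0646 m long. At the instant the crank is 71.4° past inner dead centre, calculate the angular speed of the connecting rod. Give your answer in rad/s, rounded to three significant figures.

11.9

ω = 177.8 rad/s (converted from 28.29 rev/s).
The rod makes angle φ with the slider axis where L sinφ = r sinθ; differentiating, L cosφ·φ̇ = r ω cosθ.
L cosφ = √(L² − r² sin²θ) = 0.063358 m.
|ω_rod| = r ω |cosθ| / √(L² − r² sin²θ) = 0.0133·177.8·0.31896/0.063358 = 11.901 rad/s.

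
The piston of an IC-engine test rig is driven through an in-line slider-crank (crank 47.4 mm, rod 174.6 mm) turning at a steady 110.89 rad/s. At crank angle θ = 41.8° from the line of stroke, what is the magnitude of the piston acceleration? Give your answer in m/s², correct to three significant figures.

455

ω = 110.9 rad/s
x(θ) = r cosθ + √(L² − r² sin²θ); with ω constant, a = ω²·d²x/dθ².
d²x/dθ² = −r cosθ − r²(cos2θ)/√u − r⁴ sin²2θ/(4u^{3/2}),  u = L² − r² sin²θ = 0.029487 m².
Substituting r = 0.0474 m, L = 0.1746 m, θ = 41.8°: d²x/dθ² = -0.03704 m.
a = ω²·d²x/dθ² = (110.9)²·(-0.03704) = -455.47 m/s²;  |a| = 455.47 m/s².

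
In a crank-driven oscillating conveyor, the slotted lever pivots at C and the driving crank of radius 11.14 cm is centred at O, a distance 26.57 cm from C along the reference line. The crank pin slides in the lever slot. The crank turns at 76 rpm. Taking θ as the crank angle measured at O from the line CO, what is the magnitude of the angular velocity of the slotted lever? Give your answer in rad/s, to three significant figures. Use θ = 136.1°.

ω = 7.959 rad/s (from 76 rpm).
Crank pin A relative to C: A = (d + r cosθ, r sinθ); lever angle φ = atan2(r sinθ, d + r cosθ).
Differentiating tanφ: φ̇ = rω(d cosθ + r)/(d² + r² + 2dr cosθ).
d² + r² + 2dr cosθ = |CA|² = 0.0403513 m²;  d cosθ + r = -0.08005 m.
|ω_lever| = |0.1114·7.959·-0.08005| / 0.0403513 = 1.7589 rad/s.

1.76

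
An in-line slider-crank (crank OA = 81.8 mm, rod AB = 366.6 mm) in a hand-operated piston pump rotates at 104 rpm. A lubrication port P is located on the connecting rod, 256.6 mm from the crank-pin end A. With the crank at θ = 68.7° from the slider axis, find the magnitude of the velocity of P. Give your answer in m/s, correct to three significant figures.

0.884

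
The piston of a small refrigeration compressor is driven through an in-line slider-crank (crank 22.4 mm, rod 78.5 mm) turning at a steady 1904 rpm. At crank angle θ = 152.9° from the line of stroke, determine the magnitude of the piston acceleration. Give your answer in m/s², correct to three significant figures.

ω = 2π·1904/60 = 199.4 rad/s
x(θ) = r cosθ + √(L² − r² sin²θ); with ω constant, a = ω²·d²x/dθ².
d²x/dθ² = −r cosθ − r²(cos2θ)/√u − r⁴ sin²2θ/(4u^{3/2}),  u = L² − r² sin²θ = 0.00605812 m².
Substituting r = 0.0224 m, L = 0.0785 m, θ = 152.9°: d²x/dθ² = +0.016082 m.
a = ω²·d²x/dθ² = (199.4)²·(+0.016082) = +639.34 m/s²;  |a| = 639.34 m/s².

639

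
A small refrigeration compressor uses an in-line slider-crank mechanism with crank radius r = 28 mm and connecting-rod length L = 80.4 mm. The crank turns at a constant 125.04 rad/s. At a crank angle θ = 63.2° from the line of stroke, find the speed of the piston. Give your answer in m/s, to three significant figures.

3.64

ω = 125 rad/s
For an in-line slider-crank, x = r cosθ + √(L² − r² sin²θ), so v = −rω sinθ·[1 + r cosθ/√(L² − r² sin²θ)].
With r = 0.028 m, L = 0.0804 m, θ = 63.2°: √(L² − r² sin²θ) = 0.076417 m.
v = −0.028·125·0.89259·[1 + 0.028·0.45088/0.076417] = -3.6413 m/s.
|v| = 3.6413 m/s.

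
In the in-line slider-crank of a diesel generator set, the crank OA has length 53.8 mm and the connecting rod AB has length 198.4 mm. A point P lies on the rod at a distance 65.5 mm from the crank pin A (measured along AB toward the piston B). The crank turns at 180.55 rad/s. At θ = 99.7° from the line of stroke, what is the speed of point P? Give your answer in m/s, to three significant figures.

ω = 180.6 rad/s.  Crank-pin speed |V_A| = rω = 9.7136 m/s, perpendicular to OA.
Rod angle: sinφ = −(r/L) sinθ ⇒ φ = -15.503°; ω_rod = −rω cosθ/√(L²−r²sin²θ) = +8.5607 rad/s.
V_P = V_A + ω_rod × AP, with AP = 0.0655 m along the rod.
Components: V_Px = −rω sinθ − a·ω_rod·sinφ = -9.4248 m/s;  V_Py = rω cosθ + a·ω_rod·cosφ = -1.0963 m/s.
|V_P| = √(V_Px² + V_Py²) = 9.4884 m/s.

9.49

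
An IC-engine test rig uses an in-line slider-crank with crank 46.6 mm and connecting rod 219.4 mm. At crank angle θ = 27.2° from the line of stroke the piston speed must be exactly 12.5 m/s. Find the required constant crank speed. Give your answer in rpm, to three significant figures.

For an in-line slider-crank, |v_piston| = rω|sinθ|·[1 + r cosθ/√(L² − r² sin²θ)].
With r = 0.0466 m, L = 0.2194 m, θ = 27.2°: the bracketed kinematic factor |dx/dθ| = 0.025344 m.
ω = v/|dx/dθ| = 12.5/0.025344 = 493.22 rad/s.
N = 60ω/(2π) = 4709.9 rpm.

4710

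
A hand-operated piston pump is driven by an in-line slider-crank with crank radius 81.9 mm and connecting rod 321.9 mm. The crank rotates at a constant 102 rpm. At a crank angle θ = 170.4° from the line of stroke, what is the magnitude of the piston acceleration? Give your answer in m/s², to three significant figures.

ω = 2π·102/60 = 10.68 rad/s
x(θ) = r cosθ + √(L² − r² sin²θ); with ω constant, a = ω²·d²x/dθ².
d²x/dθ² = −r cosθ − r²(cos2θ)/√u − r⁴ sin²2θ/(4u^{3/2}),  u = L² − r² sin²θ = 0.103433 m².
Substituting r = 0.0819 m, L = 0.3219 m, θ = 170.4°: d²x/dθ² = +0.06102 m.
a = ω²·d²x/dθ² = (10.68)²·(+0.06102) = +6.962 m/s²;  |a| = 6.962 m/s².

6.96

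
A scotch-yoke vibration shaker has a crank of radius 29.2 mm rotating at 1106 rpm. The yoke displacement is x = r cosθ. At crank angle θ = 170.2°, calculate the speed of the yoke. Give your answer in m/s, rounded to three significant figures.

ω = 115.8 rad/s (from 1106 rpm).
x = r cosθ ⇒ ẋ = −rω sinθ.
|v| = rω|sinθ| = 0.0292·115.8·|sin 170.2°| = 0.57564 m/s.

0.576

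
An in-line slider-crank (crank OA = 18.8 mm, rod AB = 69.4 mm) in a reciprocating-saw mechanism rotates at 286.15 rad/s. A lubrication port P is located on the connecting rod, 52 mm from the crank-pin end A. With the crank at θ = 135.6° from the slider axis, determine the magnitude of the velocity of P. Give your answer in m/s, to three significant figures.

3.35

ω = 286.1 rad/s.  Crank-pin speed |V_A| = rω = 5.3796 m/s, perpendicular to OA.
Rod angle: sinφ = −(r/L) sinθ ⇒ φ = -10.926°; ω_rod = −rω cosθ/√(L²−r²sin²θ) = +56.406 rad/s.
V_P = V_A + ω_rod × AP, with AP = 0.052 m along the rod.
Components: V_Px = −rω sinθ − a·ω_rod·sinφ = -3.208 m/s;  V_Py = rω cosθ + a·ω_rod·cosφ = -0.96367 m/s.
|V_P| = √(V_Px² + V_Py²) = 3.3496 m/s.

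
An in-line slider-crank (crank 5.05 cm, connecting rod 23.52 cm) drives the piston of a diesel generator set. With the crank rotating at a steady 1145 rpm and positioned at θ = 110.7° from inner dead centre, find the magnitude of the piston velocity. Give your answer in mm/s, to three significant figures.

ω = 2π·1145/60 = 119.9 rad/s
For an in-line slider-crank, x = r cosθ + √(L² − r² sin²θ), so v = −rω sinθ·[1 + r cosθ/√(L² − r² sin²θ)].
With r = 0.0505 m, L = 0.2352 m, θ = 110.7°: √(L² − r² sin²θ) = 0.23041 m.
v = −0.0505·119.9·0.93544·[1 + 0.0505·-0.35347/0.23041] = -5.2254 m/s.
|v| = 5.2254 m/s = 5225.4 mm/s.

5230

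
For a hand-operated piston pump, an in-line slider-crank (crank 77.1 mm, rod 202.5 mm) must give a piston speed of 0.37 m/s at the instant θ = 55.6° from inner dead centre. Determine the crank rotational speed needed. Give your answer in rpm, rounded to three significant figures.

45.3

For an in-line slider-crank, |v_piston| = rω|sinθ|·[1 + r cosθ/√(L² − r² sin²θ)].
With r = 0.0771 m, L = 0.2025 m, θ = 55.6°: the bracketed kinematic factor |dx/dθ| = 0.07803 m.
ω = v/|dx/dθ| = 0.37/0.07803 = 4.7418 rad/s.
N = 60ω/(2π) = 45.28 rpm.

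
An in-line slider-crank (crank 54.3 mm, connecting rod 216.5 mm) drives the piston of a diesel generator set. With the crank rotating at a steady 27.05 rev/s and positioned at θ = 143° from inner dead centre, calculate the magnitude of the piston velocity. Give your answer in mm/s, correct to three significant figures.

ω = 2π·27.1 = 170 rad/s
For an in-line slider-crank, x = r cosθ + √(L² − r² sin²θ), so v = −rω sinθ·[1 + r cosθ/√(L² − r² sin²θ)].
With r = 0.0543 m, L = 0.2165 m, θ = 143°: √(L² − r² sin²θ) = 0.21402 m.
v = −0.0543·170·0.60182·[1 + 0.0543·-0.79864/0.21402] = -4.4287 m/s.
|v| = 4.4287 m/s = 4428.7 mm/s.

4430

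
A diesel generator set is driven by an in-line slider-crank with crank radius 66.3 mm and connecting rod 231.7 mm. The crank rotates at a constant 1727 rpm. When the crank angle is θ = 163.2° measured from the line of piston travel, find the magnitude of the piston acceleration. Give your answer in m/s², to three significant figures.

1550

ω = 2π·1727/60 = 180.9 rad/s
x(θ) = r cosθ + √(L² − r² sin²θ); with ω constant, a = ω²·d²x/dθ².
d²x/dθ² = −r cosθ − r²(cos2θ)/√u − r⁴ sin²2θ/(4u^{3/2}),  u = L² − r² sin²θ = 0.0533177 m².
Substituting r = 0.0663 m, L = 0.2317 m, θ = 163.2°: d²x/dθ² = +0.047494 m.
a = ω²·d²x/dθ² = (180.9)²·(+0.047494) = +1553.4 m/s²;  |a| = 1553.4 m/s².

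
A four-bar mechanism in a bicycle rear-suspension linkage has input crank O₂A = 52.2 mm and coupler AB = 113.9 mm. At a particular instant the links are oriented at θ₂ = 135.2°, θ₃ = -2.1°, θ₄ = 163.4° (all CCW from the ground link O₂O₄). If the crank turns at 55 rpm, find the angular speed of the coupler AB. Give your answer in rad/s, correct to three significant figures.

4.98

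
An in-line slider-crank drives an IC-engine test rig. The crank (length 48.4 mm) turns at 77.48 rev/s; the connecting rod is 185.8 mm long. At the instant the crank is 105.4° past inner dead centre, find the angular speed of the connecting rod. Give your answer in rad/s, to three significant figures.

34.8

ω = 486.8 rad/s (converted from 77.48 rev/s).
The rod makes angle φ with the slider axis where L sinφ = r sinθ; differentiating, L cosφ·φ̇ = r ω cosθ.
L cosφ = √(L² − r² sin²θ) = 0.17985 m.
|ω_rod| = r ω |cosθ| / √(L² − r² sin²θ) = 0.0484·486.8·0.26556/0.17985 = 34.791 rad/s.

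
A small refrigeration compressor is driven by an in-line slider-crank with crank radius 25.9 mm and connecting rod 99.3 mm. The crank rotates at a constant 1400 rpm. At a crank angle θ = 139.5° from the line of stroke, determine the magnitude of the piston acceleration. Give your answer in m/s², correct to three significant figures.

ω = 2π·1400/60 = 146.6 rad/s
x(θ) = r cosθ + √(L² − r² sin²θ); with ω constant, a = ω²·d²x/dθ².
d²x/dθ² = −r cosθ − r²(cos2θ)/√u − r⁴ sin²2θ/(4u^{3/2}),  u = L² − r² sin²θ = 0.00957755 m².
Substituting r = 0.0259 m, L = 0.0993 m, θ = 139.5°: d²x/dθ² = +0.018505 m.
a = ω²·d²x/dθ² = (146.6)²·(+0.018505) = +397.75 m/s²;  |a| = 397.75 m/s².

398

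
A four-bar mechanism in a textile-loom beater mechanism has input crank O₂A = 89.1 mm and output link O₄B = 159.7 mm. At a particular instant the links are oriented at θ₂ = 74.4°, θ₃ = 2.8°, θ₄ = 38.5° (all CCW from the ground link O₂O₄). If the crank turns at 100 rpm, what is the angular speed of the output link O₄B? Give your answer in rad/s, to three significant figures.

ω₂ = 10.47 rad/s (from 100 rpm).
Differentiating the loop-closure r₂e^{iθ₂}+r₃e^{iθ₃}=r₁+r₄e^{iθ₄} gives r₂ω₂e^{iθ₂}+r₃ω₃e^{iθ₃}=r₄ω₄e^{iθ₄}.
Eliminating the other unknown: ω₄ = r₂ω₂ sin(θ₂−θ₃) / [r₄ sin(θ₄−θ₃)].
Numerator sine = +0.94888; denominator sine = +0.58354.
Result = 0.0891·10.47·(+0.94888) / (0.1597·(+0.58354)) = +9.5003 rad/s; magnitude 9.5003 rad/s.

9.50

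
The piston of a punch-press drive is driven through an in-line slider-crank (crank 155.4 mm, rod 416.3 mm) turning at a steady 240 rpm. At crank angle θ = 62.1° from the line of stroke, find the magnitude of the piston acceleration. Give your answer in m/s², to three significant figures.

ω = 2π·240/60 = 25.13 rad/s
x(θ) = r cosθ + √(L² − r² sin²θ); with ω constant, a = ω²·d²x/dθ².
d²x/dθ² = −r cosθ − r²(cos2θ)/√u − r⁴ sin²2θ/(4u^{3/2}),  u = L² − r² sin²θ = 0.154444 m².
Substituting r = 0.1554 m, L = 0.4163 m, θ = 62.1°: d²x/dθ² = -0.03982 m.
a = ω²·d²x/dθ² = (25.13)²·(-0.03982) = -25.152 m/s²;  |a| = 25.152 m/s².

25.2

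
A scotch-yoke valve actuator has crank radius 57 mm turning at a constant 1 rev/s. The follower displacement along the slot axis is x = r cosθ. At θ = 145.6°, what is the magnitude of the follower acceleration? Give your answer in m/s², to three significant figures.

1.86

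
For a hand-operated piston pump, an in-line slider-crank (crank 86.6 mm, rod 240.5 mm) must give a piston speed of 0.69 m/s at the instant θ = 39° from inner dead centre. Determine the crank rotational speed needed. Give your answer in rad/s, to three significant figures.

9.84

For an in-line slider-crank, |v_piston| = rω|sinθ|·[1 + r cosθ/√(L² − r² sin²θ)].
With r = 0.0866 m, L = 0.2405 m, θ = 39°: the bracketed kinematic factor |dx/dθ| = 0.070157 m.
ω = v/|dx/dθ| = 0.69/0.070157 = 9.835 rad/s.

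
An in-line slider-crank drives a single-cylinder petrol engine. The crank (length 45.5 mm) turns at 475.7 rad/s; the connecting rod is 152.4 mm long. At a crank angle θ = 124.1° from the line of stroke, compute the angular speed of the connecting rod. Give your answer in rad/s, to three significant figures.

82.2

ω = 475.7 rad/s
The rod makes angle φ with the slider axis where L sinφ = r sinθ; differentiating, L cosφ·φ̇ = r ω cosθ.
L cosφ = √(L² − r² sin²θ) = 0.14767 m.
|ω_rod| = r ω |cosθ| / √(L² − r² sin²θ) = 0.0455·475.7·0.56064/0.14767 = 82.175 rad/s.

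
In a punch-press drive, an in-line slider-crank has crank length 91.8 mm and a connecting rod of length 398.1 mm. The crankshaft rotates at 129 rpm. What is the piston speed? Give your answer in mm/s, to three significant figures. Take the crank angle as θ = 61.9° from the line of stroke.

1220

ω = 2π·129/60 = 13.51 rad/s
For an in-line slider-crank, x = r cosθ + √(L² − r² sin²θ), so v = −rω sinθ·[1 + r cosθ/√(L² − r² sin²θ)].
With r = 0.0918 m, L = 0.3981 m, θ = 61.9°: √(L² − r² sin²θ) = 0.38978 m.
v = −0.0918·13.51·0.88213·[1 + 0.0918·0.47101/0.38978] = -1.2153 m/s.
|v| = 1.2153 m/s = 1215.3 mm/s.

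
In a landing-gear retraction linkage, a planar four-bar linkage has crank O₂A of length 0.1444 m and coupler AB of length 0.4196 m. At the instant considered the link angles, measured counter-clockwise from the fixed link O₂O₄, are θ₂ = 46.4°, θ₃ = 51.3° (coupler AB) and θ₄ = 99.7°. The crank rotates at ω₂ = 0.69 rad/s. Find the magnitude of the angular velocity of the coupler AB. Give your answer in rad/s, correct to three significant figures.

0.255

ω₂ = 0.69 rad/s
Differentiating the loop-closure r₂e^{iθ₂}+r₃e^{iθ₃}=r₁+r₄e^{iθ₄} gives r₂ω₂e^{iθ₂}+r₃ω₃e^{iθ₃}=r₄ω₄e^{iθ₄}.
Eliminating the other unknown: ω₃ = r₂ω₂ sin(θ₄−θ₂) / [r₃ sin(θ₃−θ₄)].
Numerator sine = +0.80178; denominator sine = -0.74780.
Result = 0.1444·0.69·(+0.80178) / (0.4196·(-0.74780)) = -0.25459 rad/s; magnitude 0.25459 rad/s.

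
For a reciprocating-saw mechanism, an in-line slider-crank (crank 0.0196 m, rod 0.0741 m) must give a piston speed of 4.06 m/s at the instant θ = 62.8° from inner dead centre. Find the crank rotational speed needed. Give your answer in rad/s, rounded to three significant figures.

207

For an in-line slider-crank, |v_piston| = rω|sinθ|·[1 + r cosθ/√(L² − r² sin²θ)].
With r = 0.0196 m, L = 0.0741 m, θ = 62.8°: the bracketed kinematic factor |dx/dθ| = 0.019601 m.
ω = v/|dx/dθ| = 4.06/0.019601 = 207.13 rad/s.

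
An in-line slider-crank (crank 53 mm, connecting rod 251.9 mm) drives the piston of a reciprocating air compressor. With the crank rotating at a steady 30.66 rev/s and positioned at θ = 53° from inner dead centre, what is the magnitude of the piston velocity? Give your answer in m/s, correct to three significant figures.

ω = 2π·30.7 = 192.6 rad/s
For an in-line slider-crank, x = r cosθ + √(L² − r² sin²θ), so v = −rω sinθ·[1 + r cosθ/√(L² − r² sin²θ)].
With r = 0.053 m, L = 0.2519 m, θ = 53°: √(L² − r² sin²θ) = 0.24832 m.
v = −0.053·192.6·0.79864·[1 + 0.053·0.60182/0.24832] = -9.2015 m/s.
|v| = 9.2015 m/s.

9.20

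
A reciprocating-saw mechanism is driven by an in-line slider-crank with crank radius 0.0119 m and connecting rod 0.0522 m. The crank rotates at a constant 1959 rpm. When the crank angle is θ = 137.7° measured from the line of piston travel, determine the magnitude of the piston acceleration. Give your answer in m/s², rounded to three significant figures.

ω = 2π·1959/60 = 205.1 rad/s
x(θ) = r cosθ + √(L² − r² sin²θ); with ω constant, a = ω²·d²x/dθ².
d²x/dθ² = −r cosθ − r²(cos2θ)/√u − r⁴ sin²2θ/(4u^{3/2}),  u = L² − r² sin²θ = 0.0026607 m².
Substituting r = 0.0119 m, L = 0.0522 m, θ = 137.7°: d²x/dθ² = +0.008507 m.
a = ω²·d²x/dθ² = (205.1)²·(+0.008507) = +358.02 m/s²;  |a| = 358.02 m/s².

358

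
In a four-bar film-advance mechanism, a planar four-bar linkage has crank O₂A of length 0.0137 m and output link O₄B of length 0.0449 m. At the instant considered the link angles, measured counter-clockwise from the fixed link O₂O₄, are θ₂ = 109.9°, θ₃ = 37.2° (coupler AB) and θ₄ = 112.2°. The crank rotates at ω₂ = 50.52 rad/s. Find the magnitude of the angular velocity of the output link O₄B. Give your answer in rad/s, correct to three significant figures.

ω₂ = 50.52 rad/s
Differentiating the loop-closure r₂e^{iθ₂}+r₃e^{iθ₃}=r₁+r₄e^{iθ₄} gives r₂ω₂e^{iθ₂}+r₃ω₃e^{iθ₃}=r₄ω₄e^{iθ₄}.
Eliminating the other unknown: ω₄ = r₂ω₂ sin(θ₂−θ₃) / [r₄ sin(θ₄−θ₃)].
Numerator sine = +0.95476; denominator sine = +0.96593.
Result = 0.0137·50.52·(+0.95476) / (0.0449·(+0.96593)) = +15.237 rad/s; magnitude 15.237 rad/s.

15.2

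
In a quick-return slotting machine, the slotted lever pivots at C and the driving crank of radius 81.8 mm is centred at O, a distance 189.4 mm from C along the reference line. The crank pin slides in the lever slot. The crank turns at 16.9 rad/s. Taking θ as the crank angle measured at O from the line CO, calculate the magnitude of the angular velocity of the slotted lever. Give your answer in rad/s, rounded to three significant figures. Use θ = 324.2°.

ω = 16.9 rad/s
Crank pin A relative to C: A = (d + r cosθ, r sinθ); lever angle φ = atan2(r sinθ, d + r cosθ).
Differentiating tanφ: φ̇ = rω(d cosθ + r)/(d² + r² + 2dr cosθ).
d² + r² + 2dr cosθ = |CA|² = 0.0676951 m²;  d cosθ + r = +0.23542 m.
|ω_lever| = |0.0818·16.9·+0.23542| / 0.0676951 = 4.8075 rad/s.

4.81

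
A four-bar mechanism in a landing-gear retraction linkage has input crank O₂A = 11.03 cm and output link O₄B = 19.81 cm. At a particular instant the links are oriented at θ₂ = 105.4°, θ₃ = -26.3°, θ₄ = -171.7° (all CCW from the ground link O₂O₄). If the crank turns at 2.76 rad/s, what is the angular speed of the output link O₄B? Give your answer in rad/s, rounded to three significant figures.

ω₂ = 2.76 rad/s
Differentiating the loop-closure r₂e^{iθ₂}+r₃e^{iθ₃}=r₁+r₄e^{iθ₄} gives r₂ω₂e^{iθ₂}+r₃ω₃e^{iθ₃}=r₄ω₄e^{iθ₄}.
Eliminating the other unknown: ω₄ = r₂ω₂ sin(θ₂−θ₃) / [r₄ sin(θ₄−θ₃)].
Numerator sine = +0.74664; denominator sine = -0.56784.
Result = 0.1103·2.76·(+0.74664) / (0.1981·(-0.56784)) = -2.0206 rad/s; magnitude 2.0206 rad/s.

2.02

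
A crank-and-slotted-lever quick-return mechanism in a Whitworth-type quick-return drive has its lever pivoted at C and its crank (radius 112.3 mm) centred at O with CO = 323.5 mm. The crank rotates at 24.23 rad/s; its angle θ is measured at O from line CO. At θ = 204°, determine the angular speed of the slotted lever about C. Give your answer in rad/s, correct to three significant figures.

ω = 24.23 rad/s
Crank pin A relative to C: A = (d + r cosθ, r sinθ); lever angle φ = atan2(r sinθ, d + r cosθ).
Differentiating tanφ: φ̇ = rω(d cosθ + r)/(d² + r² + 2dr cosθ).
d² + r² + 2dr cosθ = |CA|² = 0.0508871 m²;  d cosθ + r = -0.18323 m.
|ω_lever| = |0.1123·24.23·-0.18323| / 0.0508871 = 9.7978 rad/s.

9.80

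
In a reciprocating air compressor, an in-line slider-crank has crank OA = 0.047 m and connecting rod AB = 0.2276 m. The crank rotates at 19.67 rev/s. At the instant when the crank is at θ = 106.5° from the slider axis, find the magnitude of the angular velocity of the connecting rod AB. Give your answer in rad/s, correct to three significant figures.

7.39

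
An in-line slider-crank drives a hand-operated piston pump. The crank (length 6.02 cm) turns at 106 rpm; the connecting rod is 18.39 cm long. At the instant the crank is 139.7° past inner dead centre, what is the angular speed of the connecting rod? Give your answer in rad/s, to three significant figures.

ω = 11.1 rad/s (converted from 106 rpm).
The rod makes angle φ with the slider axis where L sinφ = r sinθ; differentiating, L cosφ·φ̇ = r ω cosθ.
L cosφ = √(L² − r² sin²θ) = 0.17973 m.
|ω_rod| = r ω |cosθ| / √(L² − r² sin²θ) = 0.0602·11.1·0.76267/0.17973 = 2.8356 rad/s.

2.84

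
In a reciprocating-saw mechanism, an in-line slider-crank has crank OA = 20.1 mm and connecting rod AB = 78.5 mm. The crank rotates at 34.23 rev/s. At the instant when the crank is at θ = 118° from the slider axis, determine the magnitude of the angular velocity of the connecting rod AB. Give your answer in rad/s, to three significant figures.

26.5

ω = 215.1 rad/s (converted from 34.23 rev/s).
The rod makes angle φ with the slider axis where L sinφ = r sinθ; differentiating, L cosφ·φ̇ = r ω cosθ.
L cosφ = √(L² − r² sin²θ) = 0.076468 m.
|ω_rod| = r ω |cosθ| / √(L² − r² sin²θ) = 0.0201·215.1·0.46947/0.076468 = 26.541 rad/s.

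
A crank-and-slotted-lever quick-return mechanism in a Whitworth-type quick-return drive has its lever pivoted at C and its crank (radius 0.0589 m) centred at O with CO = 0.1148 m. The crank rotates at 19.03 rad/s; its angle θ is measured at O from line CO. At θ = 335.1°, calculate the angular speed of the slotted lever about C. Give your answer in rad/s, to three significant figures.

ω = 19.03 rad/s
Crank pin A relative to C: A = (d + r cosθ, r sinθ); lever angle φ = atan2(r sinθ, d + r cosθ).
Differentiating tanφ: φ̇ = rω(d cosθ + r)/(d² + r² + 2dr cosθ).
d² + r² + 2dr cosθ = |CA|² = 0.0289146 m²;  d cosθ + r = +0.16303 m.
|ω_lever| = |0.0589·19.03·+0.16303| / 0.0289146 = 6.3198 rad/s.

6.32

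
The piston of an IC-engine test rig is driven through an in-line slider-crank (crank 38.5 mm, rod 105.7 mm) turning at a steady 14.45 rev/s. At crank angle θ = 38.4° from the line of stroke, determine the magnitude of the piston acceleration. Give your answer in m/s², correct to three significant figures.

280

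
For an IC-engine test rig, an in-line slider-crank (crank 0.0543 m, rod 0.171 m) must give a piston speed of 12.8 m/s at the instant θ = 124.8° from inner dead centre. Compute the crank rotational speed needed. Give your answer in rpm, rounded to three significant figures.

For an in-line slider-crank, |v_piston| = rω|sinθ|·[1 + r cosθ/√(L² − r² sin²θ)].
With r = 0.0543 m, L = 0.171 m, θ = 124.8°: the bracketed kinematic factor |dx/dθ| = 0.036218 m.
ω = v/|dx/dθ| = 12.8/0.036218 = 353.41 rad/s.
N = 60ω/(2π) = 3374.8 rpm.

3370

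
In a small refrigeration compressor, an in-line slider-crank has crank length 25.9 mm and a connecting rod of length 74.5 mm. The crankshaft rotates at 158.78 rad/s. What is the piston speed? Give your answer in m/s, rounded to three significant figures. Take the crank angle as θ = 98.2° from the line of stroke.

ω = 158.8 rad/s
For an in-line slider-crank, x = r cosθ + √(L² − r² sin²θ), so v = −rω sinθ·[1 + r cosθ/√(L² − r² sin²θ)].
With r = 0.0259 m, L = 0.0745 m, θ = 98.2°: √(L² − r² sin²θ) = 0.069951 m.
v = −0.0259·158.8·0.98978·[1 + 0.0259·-0.14263/0.069951] = -3.8554 m/s.
|v| = 3.8554 m/s.

3.86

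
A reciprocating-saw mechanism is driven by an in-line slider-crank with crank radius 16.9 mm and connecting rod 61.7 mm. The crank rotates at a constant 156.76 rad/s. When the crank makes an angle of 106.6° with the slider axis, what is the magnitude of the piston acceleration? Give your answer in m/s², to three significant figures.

217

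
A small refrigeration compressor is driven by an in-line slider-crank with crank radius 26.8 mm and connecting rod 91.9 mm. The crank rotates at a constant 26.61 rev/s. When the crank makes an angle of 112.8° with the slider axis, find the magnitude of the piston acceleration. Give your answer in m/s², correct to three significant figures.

446

ω = 2π·26.6 = 167.2 rad/s
x(θ) = r cosθ + √(L² − r² sin²θ); with ω constant, a = ω²·d²x/dθ².
d²x/dθ² = −r cosθ − r²(cos2θ)/√u − r⁴ sin²2θ/(4u^{3/2}),  u = L² − r² sin²θ = 0.00783523 m².
Substituting r = 0.0268 m, L = 0.0919 m, θ = 112.8°: d²x/dθ² = +0.015968 m.
a = ω²·d²x/dθ² = (167.2)²·(+0.015968) = +446.37 m/s²;  |a| = 446.37 m/s².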